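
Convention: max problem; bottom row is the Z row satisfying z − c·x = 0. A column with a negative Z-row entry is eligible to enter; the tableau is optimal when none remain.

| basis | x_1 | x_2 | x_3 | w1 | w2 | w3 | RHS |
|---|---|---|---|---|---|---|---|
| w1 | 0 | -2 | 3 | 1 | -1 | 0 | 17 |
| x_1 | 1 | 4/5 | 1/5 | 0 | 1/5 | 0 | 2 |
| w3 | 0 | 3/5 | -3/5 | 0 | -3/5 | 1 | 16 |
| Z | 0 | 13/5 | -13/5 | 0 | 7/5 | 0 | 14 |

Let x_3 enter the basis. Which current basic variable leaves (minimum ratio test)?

Column x_3 entries and ratios — w1: 17/3 = 17/3; x_1: 2/(1/5) = 10; w3: -3/5 ≤ 0, skip.
Smallest ratio is 17/3 in the row of w1, so w1 leaves.

w1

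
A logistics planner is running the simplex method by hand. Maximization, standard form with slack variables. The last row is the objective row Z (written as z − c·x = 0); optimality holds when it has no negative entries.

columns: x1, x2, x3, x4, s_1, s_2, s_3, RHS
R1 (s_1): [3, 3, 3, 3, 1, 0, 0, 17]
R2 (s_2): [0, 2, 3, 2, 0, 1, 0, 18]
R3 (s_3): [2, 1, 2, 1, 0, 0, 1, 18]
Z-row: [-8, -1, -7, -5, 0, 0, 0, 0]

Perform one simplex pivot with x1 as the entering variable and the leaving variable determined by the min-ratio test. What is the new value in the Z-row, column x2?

Ratio test on column x1 — row 1: 17/3 = 17/3; row 2: entry 0 ≤ 0; row 3: 18/2 = 9. Minimum is 17/3 at row 1 (s_1 leaves); pivot element 3.
Divide row 1 by 3; eliminate column x1 from the other rows.
Z-row update in column x2: -1 − (-8)·1 = 7.

7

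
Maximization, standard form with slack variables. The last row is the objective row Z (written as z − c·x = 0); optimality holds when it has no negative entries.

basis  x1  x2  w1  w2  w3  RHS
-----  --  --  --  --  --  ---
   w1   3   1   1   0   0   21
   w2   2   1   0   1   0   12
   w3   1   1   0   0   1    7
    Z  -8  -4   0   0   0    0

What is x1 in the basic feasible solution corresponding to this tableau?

x1 is not in the basis, so in the current basic feasible solution x1 = 0.

0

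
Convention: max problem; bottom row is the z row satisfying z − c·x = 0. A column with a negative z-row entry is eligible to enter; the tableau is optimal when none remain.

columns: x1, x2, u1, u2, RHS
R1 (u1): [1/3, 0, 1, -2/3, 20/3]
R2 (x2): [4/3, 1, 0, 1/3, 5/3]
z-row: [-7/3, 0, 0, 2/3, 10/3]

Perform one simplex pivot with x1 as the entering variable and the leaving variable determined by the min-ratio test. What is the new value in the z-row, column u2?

5/4

Ratio test on column x1 — row 1: (20/3)/(1/3) = 20; row 2: (5/3)/(4/3) = 5/4. Minimum is 5/4 at row 2 (x2 leaves); pivot element 4/3.
Divide row 2 by 4/3; eliminate column x1 from the other rows.
z-row update in column u2: 2/3 − (-7/3)·(1/4) = 5/4.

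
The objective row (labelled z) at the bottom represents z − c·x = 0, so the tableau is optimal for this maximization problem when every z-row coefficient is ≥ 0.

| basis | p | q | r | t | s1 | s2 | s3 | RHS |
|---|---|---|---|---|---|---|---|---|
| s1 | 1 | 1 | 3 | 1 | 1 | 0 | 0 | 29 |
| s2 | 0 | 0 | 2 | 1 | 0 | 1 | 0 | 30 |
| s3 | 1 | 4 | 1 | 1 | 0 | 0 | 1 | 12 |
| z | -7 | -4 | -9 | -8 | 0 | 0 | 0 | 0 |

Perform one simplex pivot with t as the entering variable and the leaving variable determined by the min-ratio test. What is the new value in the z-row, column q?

28

Ratio test on column t — row 1: 29/1 = 29; row 2: 30/1 = 30; row 3: 12/1 = 12. Minimum is 12 at row 3 (s3 leaves); pivot element 1.
Divide row 3 by 1; eliminate column t from the other rows.
z-row update in column q: -4 − (-8)·4 = 28.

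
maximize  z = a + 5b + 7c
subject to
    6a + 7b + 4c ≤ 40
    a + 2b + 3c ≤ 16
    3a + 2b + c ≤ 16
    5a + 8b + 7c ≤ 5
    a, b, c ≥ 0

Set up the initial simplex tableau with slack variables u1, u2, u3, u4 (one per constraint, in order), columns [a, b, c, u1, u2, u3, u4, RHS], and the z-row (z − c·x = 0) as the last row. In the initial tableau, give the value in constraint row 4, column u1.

Slack u1 belongs to constraint 1; its column is the unit vector e_1, so the entry in row 4 is 0.

0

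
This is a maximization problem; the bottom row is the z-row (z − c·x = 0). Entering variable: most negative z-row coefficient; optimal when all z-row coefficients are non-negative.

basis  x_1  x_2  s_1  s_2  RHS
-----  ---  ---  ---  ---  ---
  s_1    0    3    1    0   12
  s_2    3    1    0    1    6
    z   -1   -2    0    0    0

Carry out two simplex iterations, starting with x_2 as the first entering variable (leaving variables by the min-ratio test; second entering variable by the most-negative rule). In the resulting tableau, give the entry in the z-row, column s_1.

5/9

Ratio test on column x_2 — row 1: 12/3 = 4; row 2: 6/1 = 6. Minimum is 4 at row 1 (s_1 leaves); pivot element 3.
Divide row 1 by 3; eliminate column x_2 from the other rows.
Second iteration: most negative z-row entry is -1 in column x_1, so x_1 enters.
Ratio test on column x_1 — row 1: entry 0 ≤ 0; row 2: 2/3 = 2/3. Minimum is 2/3 at row 2 (s_2 leaves); pivot element 3.
Divide row 2 by 3; eliminate column x_1 from the other rows.
After both pivots, the entry at the z-row, column s_1 is 5/9.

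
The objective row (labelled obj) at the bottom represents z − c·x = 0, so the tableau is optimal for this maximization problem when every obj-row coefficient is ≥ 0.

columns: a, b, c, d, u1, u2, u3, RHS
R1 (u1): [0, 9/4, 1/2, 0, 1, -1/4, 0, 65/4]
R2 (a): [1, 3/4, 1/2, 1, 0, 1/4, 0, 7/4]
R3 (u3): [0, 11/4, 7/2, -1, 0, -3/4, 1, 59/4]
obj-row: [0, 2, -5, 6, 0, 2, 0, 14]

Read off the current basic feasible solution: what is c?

c is not in the basis, so in the current basic feasible solution c = 0.

0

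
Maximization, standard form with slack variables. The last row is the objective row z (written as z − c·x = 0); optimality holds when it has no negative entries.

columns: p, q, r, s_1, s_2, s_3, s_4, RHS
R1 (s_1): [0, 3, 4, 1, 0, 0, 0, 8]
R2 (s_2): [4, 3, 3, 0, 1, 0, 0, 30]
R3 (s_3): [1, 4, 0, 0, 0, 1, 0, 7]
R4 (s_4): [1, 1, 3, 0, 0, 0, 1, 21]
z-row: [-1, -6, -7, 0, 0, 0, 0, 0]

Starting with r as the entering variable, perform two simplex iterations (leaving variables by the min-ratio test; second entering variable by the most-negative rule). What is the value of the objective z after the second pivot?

Ratio test on column r — row 1: 8/4 = 2; row 2: 30/3 = 10; row 3: entry 0 ≤ 0; row 4: 21/3 = 7. Minimum is 2 at row 1 (s_1 leaves); pivot element 4.
Pivot on row 1; the z-row RHS becomes 0 − (-7)·2 = 14.
Next entering variable (most negative z-row entry -1): p.
Ratio test on column p — row 1: entry 0 ≤ 0; row 2: 24/4 = 6; row 3: 7/1 = 7; row 4: 15/1 = 15. Minimum is 6 at row 2 (s_2 leaves); pivot element 4.
After the second pivot the z-row RHS is 14 − (-1)·6 = 20.

20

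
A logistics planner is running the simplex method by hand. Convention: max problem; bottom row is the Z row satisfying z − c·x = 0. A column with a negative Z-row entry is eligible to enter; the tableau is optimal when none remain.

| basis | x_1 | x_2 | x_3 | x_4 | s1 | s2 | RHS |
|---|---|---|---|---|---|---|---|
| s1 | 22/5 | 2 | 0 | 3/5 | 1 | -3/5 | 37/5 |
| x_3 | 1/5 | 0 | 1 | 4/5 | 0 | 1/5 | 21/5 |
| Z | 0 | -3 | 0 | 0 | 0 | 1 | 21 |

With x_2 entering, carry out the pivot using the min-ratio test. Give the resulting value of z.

321/10

Ratio test on column x_2 — row 1: (37/5)/2 = 37/10; row 2: entry 0 ≤ 0. Minimum is 37/10 at row 1 (s1 leaves); pivot element 2.
Pivot on row 1; the Z-row RHS becomes 21 − (-3)·(37/10) = 321/10.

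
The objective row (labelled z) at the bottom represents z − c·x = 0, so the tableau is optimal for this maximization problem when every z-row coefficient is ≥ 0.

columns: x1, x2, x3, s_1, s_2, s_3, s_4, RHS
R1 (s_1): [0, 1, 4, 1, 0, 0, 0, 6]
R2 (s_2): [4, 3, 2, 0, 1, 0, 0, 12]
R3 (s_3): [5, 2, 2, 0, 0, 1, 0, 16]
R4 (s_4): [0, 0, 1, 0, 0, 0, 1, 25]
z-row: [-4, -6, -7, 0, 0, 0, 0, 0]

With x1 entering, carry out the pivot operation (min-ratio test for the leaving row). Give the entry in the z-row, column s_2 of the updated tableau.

Ratio test on column x1 — row 1: entry 0 ≤ 0; row 2: 12/4 = 3; row 3: 16/5 = 16/5; row 4: entry 0 ≤ 0. Minimum is 3 at row 2 (s_2 leaves); pivot element 4.
Divide row 2 by 4; eliminate column x1 from the other rows.
z-row update in column s_2: 0 − (-4)·(1/4) = 1.

1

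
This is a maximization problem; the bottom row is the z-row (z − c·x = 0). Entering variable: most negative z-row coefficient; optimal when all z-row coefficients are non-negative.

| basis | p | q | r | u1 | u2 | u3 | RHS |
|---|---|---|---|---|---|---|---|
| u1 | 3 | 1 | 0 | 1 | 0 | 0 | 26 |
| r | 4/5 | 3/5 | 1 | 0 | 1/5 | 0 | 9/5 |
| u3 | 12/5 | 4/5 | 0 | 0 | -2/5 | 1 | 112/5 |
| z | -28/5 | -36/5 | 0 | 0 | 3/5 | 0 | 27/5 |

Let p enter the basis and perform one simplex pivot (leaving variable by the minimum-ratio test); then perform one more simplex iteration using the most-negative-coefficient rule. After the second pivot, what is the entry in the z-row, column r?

Ratio test on column p — row 1: 26/3 = 26/3; row 2: (9/5)/(4/5) = 9/4; row 3: (112/5)/(12/5) = 28/3. Minimum is 9/4 at row 2 (r leaves); pivot element 4/5.
Divide row 2 by 4/5; eliminate column p from the other rows.
Second iteration: most negative z-row entry is -3 in column q, so q enters.
Ratio test on column q — row 1: entry -5/4 ≤ 0; row 2: (9/4)/(3/4) = 3; row 3: entry -1 ≤ 0. Minimum is 3 at row 2 (p leaves); pivot element 3/4.
Divide row 2 by 3/4; eliminate column q from the other rows.
After both pivots, the entry at the z-row, column r is 12.

12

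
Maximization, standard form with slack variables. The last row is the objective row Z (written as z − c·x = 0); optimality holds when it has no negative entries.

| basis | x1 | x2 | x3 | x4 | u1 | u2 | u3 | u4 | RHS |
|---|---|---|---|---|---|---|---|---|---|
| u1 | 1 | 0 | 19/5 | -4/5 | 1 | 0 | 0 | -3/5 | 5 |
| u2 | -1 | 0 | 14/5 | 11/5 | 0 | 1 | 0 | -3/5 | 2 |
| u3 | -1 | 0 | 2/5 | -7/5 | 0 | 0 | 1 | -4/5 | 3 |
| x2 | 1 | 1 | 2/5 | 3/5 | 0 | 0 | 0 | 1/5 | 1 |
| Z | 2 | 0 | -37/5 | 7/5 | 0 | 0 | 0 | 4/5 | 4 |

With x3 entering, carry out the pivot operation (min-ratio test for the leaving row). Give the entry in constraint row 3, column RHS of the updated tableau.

Ratio test on column x3 — row 1: 5/(19/5) = 25/19; row 2: 2/(14/5) = 5/7; row 3: 3/(2/5) = 15/2; row 4: 1/(2/5) = 5/2. Minimum is 5/7 at row 2 (u2 leaves); pivot element 14/5.
Divide row 2 by 14/5; eliminate column x3 from the other rows.
Row 3 update in column RHS: 3 − (2/5)·(5/7) = 19/7.

19/7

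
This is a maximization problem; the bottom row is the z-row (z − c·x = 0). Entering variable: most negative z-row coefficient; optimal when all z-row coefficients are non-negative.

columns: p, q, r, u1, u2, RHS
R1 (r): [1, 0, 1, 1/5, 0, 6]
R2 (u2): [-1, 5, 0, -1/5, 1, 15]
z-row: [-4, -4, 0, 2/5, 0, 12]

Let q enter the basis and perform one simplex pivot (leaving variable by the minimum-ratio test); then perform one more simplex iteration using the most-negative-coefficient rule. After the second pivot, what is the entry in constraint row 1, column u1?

Ratio test on column q — row 1: entry 0 ≤ 0; row 2: 15/5 = 3. Minimum is 3 at row 2 (u2 leaves); pivot element 5.
Divide row 2 by 5; eliminate column q from the other rows.
Second iteration: most negative z-row entry is -24/5 in column p, so p enters.
Ratio test on column p — row 1: 6/1 = 6; row 2: entry -1/5 ≤ 0. Minimum is 6 at row 1 (r leaves); pivot element 1.
Divide row 1 by 1; eliminate column p from the other rows.
After both pivots, the entry at constraint row 1, column u1 is 1/5.

1/5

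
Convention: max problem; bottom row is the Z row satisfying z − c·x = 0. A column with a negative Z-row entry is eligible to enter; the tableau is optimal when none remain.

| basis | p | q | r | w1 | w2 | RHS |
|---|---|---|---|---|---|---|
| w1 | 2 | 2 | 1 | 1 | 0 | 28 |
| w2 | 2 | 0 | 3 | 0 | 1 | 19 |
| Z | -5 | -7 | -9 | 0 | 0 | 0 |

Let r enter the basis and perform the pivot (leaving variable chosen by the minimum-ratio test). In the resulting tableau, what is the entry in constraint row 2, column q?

0

Ratio test on column r — row 1: 28/1 = 28; row 2: 19/3 = 19/3. Minimum is 19/3 at row 2 (w2 leaves); pivot element 3.
Divide row 2 by 3; eliminate column r from the other rows.
In the new row 2, the q entry is the old entry divided by the pivot: 0/3 = 0.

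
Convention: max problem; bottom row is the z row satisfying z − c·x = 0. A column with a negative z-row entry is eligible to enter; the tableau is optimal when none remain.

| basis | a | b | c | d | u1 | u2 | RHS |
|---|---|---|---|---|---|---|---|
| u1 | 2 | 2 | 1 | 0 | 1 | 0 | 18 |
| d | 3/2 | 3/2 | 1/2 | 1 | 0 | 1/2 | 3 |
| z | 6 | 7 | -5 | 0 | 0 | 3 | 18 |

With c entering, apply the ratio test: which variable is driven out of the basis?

d

Column c entries and ratios — u1: 18/1 = 18; d: 3/(1/2) = 6.
Smallest ratio is 6 in the row of d, so d leaves.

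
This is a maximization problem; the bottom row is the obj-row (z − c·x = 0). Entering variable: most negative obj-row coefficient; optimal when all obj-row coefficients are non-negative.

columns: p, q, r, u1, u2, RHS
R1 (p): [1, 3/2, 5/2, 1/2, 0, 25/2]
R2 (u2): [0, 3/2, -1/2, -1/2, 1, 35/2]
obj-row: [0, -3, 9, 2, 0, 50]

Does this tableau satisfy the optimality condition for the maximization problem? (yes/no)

The obj-row has a negative entry -3 in column q, so it is not optimal.

no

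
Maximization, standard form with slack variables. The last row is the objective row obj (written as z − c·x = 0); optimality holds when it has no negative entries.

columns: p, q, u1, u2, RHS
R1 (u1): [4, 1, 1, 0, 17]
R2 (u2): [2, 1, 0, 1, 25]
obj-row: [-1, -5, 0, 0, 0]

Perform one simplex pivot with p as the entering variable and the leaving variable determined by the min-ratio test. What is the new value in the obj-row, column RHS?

Ratio test on column p — row 1: 17/4 = 17/4; row 2: 25/2 = 25/2. Minimum is 17/4 at row 1 (u1 leaves); pivot element 4.
Divide row 1 by 4; eliminate column p from the other rows.
obj-row update in column RHS: 0 − (-1)·(17/4) = 17/4.

17/4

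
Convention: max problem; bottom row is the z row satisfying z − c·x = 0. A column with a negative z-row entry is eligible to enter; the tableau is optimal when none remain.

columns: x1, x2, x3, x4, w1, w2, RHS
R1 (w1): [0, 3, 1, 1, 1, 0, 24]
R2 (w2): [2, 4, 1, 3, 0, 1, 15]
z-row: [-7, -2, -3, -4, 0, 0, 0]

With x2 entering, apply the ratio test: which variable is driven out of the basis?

Column x2 entries and ratios — w1: 24/3 = 8; w2: 15/4 = 15/4.
Smallest ratio is 15/4 in the row of w2, so w2 leaves.

w2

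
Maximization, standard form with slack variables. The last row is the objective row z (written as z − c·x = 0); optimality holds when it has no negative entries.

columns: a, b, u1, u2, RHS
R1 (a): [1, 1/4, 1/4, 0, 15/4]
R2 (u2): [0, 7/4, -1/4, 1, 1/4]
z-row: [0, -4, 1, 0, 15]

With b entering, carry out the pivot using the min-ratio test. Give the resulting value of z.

109/7

Ratio test on column b — row 1: (15/4)/(1/4) = 15; row 2: (1/4)/(7/4) = 1/7. Minimum is 1/7 at row 2 (u2 leaves); pivot element 7/4.
Pivot on row 2; the z-row RHS becomes 15 − (-4)·(1/7) = 109/7.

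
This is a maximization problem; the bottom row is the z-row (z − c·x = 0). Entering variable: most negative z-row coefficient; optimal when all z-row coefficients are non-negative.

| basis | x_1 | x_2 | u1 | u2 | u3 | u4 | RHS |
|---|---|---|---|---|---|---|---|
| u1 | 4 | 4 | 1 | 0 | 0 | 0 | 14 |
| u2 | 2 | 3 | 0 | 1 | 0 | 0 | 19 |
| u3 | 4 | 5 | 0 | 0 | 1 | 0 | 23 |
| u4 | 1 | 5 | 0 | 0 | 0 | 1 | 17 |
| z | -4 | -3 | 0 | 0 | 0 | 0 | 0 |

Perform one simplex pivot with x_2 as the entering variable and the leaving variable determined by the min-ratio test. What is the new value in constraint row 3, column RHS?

Ratio test on column x_2 — row 1: 14/4 = 7/2; row 2: 19/3 = 19/3; row 3: 23/5 = 23/5; row 4: 17/5 = 17/5. Minimum is 17/5 at row 4 (u4 leaves); pivot element 5.
Divide row 4 by 5; eliminate column x_2 from the other rows.
Row 3 update in column RHS: 23 − 5·(17/5) = 6.

6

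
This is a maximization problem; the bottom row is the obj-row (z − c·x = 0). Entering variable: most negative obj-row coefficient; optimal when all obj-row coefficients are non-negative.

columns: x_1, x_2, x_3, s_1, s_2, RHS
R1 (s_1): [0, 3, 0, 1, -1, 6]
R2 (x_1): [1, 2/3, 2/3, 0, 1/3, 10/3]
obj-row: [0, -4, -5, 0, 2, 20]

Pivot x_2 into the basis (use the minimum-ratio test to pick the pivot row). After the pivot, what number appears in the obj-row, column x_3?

-5

Ratio test on column x_2 — row 1: 6/3 = 2; row 2: (10/3)/(2/3) = 5. Minimum is 2 at row 1 (s_1 leaves); pivot element 3.
Divide row 1 by 3; eliminate column x_2 from the other rows.
obj-row update in column x_3: -5 − (-4)·0 = -5.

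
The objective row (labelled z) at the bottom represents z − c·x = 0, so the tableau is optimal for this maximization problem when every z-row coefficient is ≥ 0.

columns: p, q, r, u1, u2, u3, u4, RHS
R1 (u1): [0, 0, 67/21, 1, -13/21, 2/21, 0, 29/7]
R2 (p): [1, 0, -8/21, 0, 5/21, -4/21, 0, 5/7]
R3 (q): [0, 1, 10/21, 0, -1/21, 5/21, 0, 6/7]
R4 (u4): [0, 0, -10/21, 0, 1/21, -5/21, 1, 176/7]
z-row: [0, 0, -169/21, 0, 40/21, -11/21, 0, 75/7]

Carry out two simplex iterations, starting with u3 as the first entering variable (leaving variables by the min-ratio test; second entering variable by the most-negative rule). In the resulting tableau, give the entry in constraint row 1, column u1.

Ratio test on column u3 — row 1: (29/7)/(2/21) = 87/2; row 2: entry -4/21 ≤ 0; row 3: (6/7)/(5/21) = 18/5; row 4: entry -5/21 ≤ 0. Minimum is 18/5 at row 3 (q leaves); pivot element 5/21.
Divide row 3 by 5/21; eliminate column u3 from the other rows.
Second iteration: most negative z-row entry is -7 in column r, so r enters.
Ratio test on column r — row 1: (19/5)/3 = 19/15; row 2: entry 0 ≤ 0; row 3: (18/5)/2 = 9/5; row 4: entry 0 ≤ 0. Minimum is 19/15 at row 1 (u1 leaves); pivot element 3.
Divide row 1 by 3; eliminate column r from the other rows.
After both pivots, the entry at constraint row 1, column u1 is 1/3.

1/3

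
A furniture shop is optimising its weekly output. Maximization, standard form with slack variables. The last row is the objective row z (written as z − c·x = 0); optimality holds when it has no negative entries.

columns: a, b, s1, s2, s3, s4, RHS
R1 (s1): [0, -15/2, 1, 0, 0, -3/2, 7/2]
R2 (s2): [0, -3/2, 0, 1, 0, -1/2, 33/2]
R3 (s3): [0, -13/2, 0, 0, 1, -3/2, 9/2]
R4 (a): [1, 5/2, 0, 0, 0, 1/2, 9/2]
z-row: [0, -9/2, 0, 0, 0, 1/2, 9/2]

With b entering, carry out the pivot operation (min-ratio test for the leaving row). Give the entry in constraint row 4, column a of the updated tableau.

Ratio test on column b — row 1: entry -15/2 ≤ 0; row 2: entry -3/2 ≤ 0; row 3: entry -13/2 ≤ 0; row 4: (9/2)/(5/2) = 9/5. Minimum is 9/5 at row 4 (a leaves); pivot element 5/2.
Divide row 4 by 5/2; eliminate column b from the other rows.
In the new row 4, the a entry is the old entry divided by the pivot: 1/(5/2) = 2/5.

2/5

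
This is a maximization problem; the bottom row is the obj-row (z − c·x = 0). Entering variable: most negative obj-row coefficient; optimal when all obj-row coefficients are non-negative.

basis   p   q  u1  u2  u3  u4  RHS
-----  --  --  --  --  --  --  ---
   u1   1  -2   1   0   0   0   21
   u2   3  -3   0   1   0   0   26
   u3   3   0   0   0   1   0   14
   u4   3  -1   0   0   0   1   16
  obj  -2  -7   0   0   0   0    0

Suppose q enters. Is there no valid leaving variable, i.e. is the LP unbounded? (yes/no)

Every constraint-row entry in column q is ≤ 0, so increasing q is unbounded.

yes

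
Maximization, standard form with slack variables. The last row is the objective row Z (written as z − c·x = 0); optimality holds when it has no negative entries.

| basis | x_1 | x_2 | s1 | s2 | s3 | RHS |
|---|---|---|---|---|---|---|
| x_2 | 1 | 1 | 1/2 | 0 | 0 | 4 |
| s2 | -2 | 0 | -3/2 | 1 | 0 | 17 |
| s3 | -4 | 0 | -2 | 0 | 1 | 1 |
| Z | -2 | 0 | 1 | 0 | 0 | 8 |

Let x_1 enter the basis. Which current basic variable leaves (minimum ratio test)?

x_2

Column x_1 entries and ratios — x_2: 4/1 = 4; s2: -2 ≤ 0, skip; s3: -4 ≤ 0, skip.
Smallest ratio is 4 in the row of x_2, so x_2 leaves.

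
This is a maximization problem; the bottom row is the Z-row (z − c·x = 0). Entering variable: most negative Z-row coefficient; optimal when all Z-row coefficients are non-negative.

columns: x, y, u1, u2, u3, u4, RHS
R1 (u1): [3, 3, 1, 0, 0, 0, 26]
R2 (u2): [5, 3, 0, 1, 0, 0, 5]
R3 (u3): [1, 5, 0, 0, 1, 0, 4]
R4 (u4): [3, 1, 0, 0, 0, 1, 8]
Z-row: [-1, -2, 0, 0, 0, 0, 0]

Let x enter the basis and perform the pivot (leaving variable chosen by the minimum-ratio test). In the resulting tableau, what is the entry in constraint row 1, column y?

Ratio test on column x — row 1: 26/3 = 26/3; row 2: 5/5 = 1; row 3: 4/1 = 4; row 4: 8/3 = 8/3. Minimum is 1 at row 2 (u2 leaves); pivot element 5.
Divide row 2 by 5; eliminate column x from the other rows.
Row 1 update in column y: 3 − 3·(3/5) = 6/5.

6/5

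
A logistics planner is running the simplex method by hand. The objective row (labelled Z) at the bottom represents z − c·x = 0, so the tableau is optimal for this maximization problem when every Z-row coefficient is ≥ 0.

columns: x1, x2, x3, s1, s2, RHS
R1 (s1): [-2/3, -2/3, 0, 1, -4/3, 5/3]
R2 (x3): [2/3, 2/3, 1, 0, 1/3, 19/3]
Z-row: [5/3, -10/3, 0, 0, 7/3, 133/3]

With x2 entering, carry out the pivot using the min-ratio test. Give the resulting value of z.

Ratio test on column x2 — row 1: entry -2/3 ≤ 0; row 2: (19/3)/(2/3) = 19/2. Minimum is 19/2 at row 2 (x3 leaves); pivot element 2/3.
Pivot on row 2; the Z-row RHS becomes 133/3 − (-10/3)·(19/2) = 76.

76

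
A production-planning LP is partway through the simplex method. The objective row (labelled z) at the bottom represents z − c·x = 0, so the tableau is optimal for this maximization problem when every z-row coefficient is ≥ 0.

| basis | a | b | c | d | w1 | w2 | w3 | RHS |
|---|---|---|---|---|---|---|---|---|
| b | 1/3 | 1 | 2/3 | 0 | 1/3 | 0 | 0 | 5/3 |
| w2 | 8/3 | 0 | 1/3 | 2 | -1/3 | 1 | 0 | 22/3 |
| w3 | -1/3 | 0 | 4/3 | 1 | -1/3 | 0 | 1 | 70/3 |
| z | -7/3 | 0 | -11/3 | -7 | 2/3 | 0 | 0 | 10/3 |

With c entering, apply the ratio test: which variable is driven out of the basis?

Column c entries and ratios — b: (5/3)/(2/3) = 5/2; w2: (22/3)/(1/3) = 22; w3: (70/3)/(4/3) = 35/2.
Smallest ratio is 5/2 in the row of b, so b leaves.

b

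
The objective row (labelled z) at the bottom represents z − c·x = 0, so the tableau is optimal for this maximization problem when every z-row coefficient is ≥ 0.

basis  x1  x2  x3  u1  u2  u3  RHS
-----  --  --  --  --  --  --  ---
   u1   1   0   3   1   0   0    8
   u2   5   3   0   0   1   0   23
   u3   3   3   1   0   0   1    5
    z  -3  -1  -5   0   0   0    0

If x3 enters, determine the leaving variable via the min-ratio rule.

Column x3 entries and ratios — u1: 8/3 = 8/3; u2: 0 ≤ 0, skip; u3: 5/1 = 5.
Smallest ratio is 8/3 in the row of u1, so u1 leaves.

u1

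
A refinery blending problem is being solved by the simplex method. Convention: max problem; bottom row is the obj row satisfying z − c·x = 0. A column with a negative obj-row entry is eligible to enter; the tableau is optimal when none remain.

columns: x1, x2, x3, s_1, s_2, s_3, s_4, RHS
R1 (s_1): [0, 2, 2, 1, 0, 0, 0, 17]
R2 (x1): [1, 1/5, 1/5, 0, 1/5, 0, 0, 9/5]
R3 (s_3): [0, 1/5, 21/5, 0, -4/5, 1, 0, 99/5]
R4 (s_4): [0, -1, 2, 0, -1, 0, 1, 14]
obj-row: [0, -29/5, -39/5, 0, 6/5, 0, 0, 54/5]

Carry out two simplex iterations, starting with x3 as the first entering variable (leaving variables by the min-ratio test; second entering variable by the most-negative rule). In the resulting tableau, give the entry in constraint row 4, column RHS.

357/40

Ratio test on column x3 — row 1: 17/2 = 17/2; row 2: (9/5)/(1/5) = 9; row 3: (99/5)/(21/5) = 33/7; row 4: 14/2 = 7. Minimum is 33/7 at row 3 (s_3 leaves); pivot element 21/5.
Divide row 3 by 21/5; eliminate column x3 from the other rows.
Second iteration: most negative obj-row entry is -38/7 in column x2, so x2 enters.
Ratio test on column x2 — row 1: (53/7)/(40/21) = 159/40; row 2: (6/7)/(4/21) = 9/2; row 3: (33/7)/(1/21) = 99; row 4: entry -23/21 ≤ 0. Minimum is 159/40 at row 1 (s_1 leaves); pivot element 40/21.
Divide row 1 by 40/21; eliminate column x2 from the other rows.
After both pivots, the entry at constraint row 4, column RHS is 357/40.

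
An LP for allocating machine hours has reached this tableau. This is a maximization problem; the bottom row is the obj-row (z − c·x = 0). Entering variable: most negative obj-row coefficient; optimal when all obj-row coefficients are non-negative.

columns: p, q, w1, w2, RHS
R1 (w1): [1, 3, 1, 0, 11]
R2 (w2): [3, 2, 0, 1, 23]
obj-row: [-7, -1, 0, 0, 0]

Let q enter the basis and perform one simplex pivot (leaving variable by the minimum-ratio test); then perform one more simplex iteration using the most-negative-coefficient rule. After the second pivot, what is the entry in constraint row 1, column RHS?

10/7

Ratio test on column q — row 1: 11/3 = 11/3; row 2: 23/2 = 23/2. Minimum is 11/3 at row 1 (w1 leaves); pivot element 3.
Divide row 1 by 3; eliminate column q from the other rows.
Second iteration: most negative obj-row entry is -20/3 in column p, so p enters.
Ratio test on column p — row 1: (11/3)/(1/3) = 11; row 2: (47/3)/(7/3) = 47/7. Minimum is 47/7 at row 2 (w2 leaves); pivot element 7/3.
Divide row 2 by 7/3; eliminate column p from the other rows.
After both pivots, the entry at constraint row 1, column RHS is 10/7.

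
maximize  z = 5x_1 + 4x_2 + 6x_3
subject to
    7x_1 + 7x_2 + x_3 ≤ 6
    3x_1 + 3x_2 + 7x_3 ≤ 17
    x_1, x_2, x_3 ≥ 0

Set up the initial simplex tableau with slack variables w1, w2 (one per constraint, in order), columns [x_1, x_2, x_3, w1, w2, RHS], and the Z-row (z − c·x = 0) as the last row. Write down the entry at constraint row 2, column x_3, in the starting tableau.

Constraint 2 has coefficient 7 on x_3.

7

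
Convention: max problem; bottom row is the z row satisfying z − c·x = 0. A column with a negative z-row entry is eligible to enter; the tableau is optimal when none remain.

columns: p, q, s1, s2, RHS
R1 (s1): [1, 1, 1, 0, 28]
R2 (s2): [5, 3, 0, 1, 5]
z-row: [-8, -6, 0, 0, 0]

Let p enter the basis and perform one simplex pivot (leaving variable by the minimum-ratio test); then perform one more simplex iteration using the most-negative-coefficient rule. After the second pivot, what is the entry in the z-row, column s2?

Ratio test on column p — row 1: 28/1 = 28; row 2: 5/5 = 1. Minimum is 1 at row 2 (s2 leaves); pivot element 5.
Divide row 2 by 5; eliminate column p from the other rows.
Second iteration: most negative z-row entry is -6/5 in column q, so q enters.
Ratio test on column q — row 1: 27/(2/5) = 135/2; row 2: 1/(3/5) = 5/3. Minimum is 5/3 at row 2 (p leaves); pivot element 3/5.
Divide row 2 by 3/5; eliminate column q from the other rows.
After both pivots, the entry at the z-row, column s2 is 2.

2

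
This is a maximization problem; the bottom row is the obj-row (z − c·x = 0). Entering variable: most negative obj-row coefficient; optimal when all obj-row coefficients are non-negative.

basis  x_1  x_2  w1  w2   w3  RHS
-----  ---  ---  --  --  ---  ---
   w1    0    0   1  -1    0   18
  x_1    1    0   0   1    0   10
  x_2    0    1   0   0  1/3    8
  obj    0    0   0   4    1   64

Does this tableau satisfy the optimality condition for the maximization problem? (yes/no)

yes

Every obj-row coefficient is ≥ 0, so the tableau is optimal.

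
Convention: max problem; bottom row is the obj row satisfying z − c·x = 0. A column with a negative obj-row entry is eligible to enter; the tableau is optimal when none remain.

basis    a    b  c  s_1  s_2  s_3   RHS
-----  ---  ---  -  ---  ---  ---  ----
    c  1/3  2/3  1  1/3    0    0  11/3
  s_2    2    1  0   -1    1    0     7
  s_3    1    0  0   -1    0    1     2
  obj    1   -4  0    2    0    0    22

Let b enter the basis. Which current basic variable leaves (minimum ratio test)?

c

Column b entries and ratios — c: (11/3)/(2/3) = 11/2; s_2: 7/1 = 7; s_3: 0 ≤ 0, skip.
Smallest ratio is 11/2 in the row of c, so c leaves.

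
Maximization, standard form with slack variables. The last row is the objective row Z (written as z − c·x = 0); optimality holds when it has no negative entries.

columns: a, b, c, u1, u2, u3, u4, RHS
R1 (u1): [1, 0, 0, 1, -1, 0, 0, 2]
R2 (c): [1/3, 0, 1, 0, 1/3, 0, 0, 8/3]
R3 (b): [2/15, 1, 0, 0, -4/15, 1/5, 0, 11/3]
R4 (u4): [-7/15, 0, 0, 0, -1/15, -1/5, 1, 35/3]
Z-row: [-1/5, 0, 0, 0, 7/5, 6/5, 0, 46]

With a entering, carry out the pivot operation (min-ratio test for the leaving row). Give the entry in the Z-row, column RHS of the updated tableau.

232/5

Ratio test on column a — row 1: 2/1 = 2; row 2: (8/3)/(1/3) = 8; row 3: (11/3)/(2/15) = 55/2; row 4: entry -7/15 ≤ 0. Minimum is 2 at row 1 (u1 leaves); pivot element 1.
Divide row 1 by 1; eliminate column a from the other rows.
Z-row update in column RHS: 46 − (-1/5)·2 = 232/5.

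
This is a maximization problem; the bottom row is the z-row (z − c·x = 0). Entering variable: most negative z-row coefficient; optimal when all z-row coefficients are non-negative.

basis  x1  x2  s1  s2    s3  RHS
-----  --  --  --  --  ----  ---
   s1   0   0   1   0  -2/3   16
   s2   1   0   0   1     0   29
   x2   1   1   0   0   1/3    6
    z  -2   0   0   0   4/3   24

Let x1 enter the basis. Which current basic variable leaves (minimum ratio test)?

x2

Column x1 entries and ratios — s1: 0 ≤ 0, skip; s2: 29/1 = 29; x2: 6/1 = 6.
Smallest ratio is 6 in the row of x2, so x2 leaves.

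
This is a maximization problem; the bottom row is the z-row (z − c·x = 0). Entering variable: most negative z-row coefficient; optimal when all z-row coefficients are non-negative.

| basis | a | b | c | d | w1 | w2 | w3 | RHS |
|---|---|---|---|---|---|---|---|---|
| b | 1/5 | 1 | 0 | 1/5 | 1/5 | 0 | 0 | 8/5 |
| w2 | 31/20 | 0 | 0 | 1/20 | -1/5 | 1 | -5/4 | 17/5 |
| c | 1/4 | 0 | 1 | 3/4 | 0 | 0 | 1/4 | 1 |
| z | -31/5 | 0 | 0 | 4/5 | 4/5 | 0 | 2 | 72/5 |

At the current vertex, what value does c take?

1

c is basic (row 3); its value is the RHS of that row, 1.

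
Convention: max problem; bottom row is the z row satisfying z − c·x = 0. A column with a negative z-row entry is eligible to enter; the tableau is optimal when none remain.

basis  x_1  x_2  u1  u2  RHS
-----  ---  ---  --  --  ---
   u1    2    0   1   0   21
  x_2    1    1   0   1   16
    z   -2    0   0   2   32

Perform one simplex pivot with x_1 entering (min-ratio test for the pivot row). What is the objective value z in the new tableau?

Ratio test on column x_1 — row 1: 21/2 = 21/2; row 2: 16/1 = 16. Minimum is 21/2 at row 1 (u1 leaves); pivot element 2.
Pivot on row 1; the z-row RHS becomes 32 − (-2)·(21/2) = 53.

53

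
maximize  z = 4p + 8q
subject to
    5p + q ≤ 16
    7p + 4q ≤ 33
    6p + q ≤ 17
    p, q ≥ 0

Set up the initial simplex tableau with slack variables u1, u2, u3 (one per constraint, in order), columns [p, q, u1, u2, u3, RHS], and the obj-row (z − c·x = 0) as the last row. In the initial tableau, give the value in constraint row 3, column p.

Constraint 3 has coefficient 6 on p.

6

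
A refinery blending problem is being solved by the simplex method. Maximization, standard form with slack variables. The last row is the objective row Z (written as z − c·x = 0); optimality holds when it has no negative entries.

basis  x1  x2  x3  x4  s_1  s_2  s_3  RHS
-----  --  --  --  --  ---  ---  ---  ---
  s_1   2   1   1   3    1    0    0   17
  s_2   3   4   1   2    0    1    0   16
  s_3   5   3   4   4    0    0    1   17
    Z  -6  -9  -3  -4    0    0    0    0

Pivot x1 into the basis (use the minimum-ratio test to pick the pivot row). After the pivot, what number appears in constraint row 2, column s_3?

-3/5

Ratio test on column x1 — row 1: 17/2 = 17/2; row 2: 16/3 = 16/3; row 3: 17/5 = 17/5. Minimum is 17/5 at row 3 (s_3 leaves); pivot element 5.
Divide row 3 by 5; eliminate column x1 from the other rows.
Row 2 update in column s_3: 0 − 3·(1/5) = -3/5.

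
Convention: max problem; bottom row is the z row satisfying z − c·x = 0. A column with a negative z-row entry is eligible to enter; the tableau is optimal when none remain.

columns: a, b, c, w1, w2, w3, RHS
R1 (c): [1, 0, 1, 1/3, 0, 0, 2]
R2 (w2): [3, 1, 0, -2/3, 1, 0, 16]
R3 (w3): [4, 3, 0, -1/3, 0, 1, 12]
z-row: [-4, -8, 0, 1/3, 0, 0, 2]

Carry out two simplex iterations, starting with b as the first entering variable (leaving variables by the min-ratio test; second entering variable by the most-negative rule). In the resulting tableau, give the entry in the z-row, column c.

5/3

Ratio test on column b — row 1: entry 0 ≤ 0; row 2: 16/1 = 16; row 3: 12/3 = 4. Minimum is 4 at row 3 (w3 leaves); pivot element 3.
Divide row 3 by 3; eliminate column b from the other rows.
Second iteration: most negative z-row entry is -5/9 in column w1, so w1 enters.
Ratio test on column w1 — row 1: 2/(1/3) = 6; row 2: entry -5/9 ≤ 0; row 3: entry -1/9 ≤ 0. Minimum is 6 at row 1 (c leaves); pivot element 1/3.
Divide row 1 by 1/3; eliminate column w1 from the other rows.
After both pivots, the entry at the z-row, column c is 5/3.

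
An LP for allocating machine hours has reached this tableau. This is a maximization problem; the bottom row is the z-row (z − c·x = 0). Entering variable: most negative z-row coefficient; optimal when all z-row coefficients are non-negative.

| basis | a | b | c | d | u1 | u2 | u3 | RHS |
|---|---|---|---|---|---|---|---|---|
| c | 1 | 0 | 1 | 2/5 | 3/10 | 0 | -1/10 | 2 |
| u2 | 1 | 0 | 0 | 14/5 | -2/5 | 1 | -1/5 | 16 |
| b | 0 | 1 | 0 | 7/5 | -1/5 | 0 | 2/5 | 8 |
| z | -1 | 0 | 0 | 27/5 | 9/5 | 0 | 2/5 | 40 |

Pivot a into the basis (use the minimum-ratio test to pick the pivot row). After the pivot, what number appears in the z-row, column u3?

3/10

Ratio test on column a — row 1: 2/1 = 2; row 2: 16/1 = 16; row 3: entry 0 ≤ 0. Minimum is 2 at row 1 (c leaves); pivot element 1.
Divide row 1 by 1; eliminate column a from the other rows.
z-row update in column u3: 2/5 − (-1)·(-1/10) = 3/10.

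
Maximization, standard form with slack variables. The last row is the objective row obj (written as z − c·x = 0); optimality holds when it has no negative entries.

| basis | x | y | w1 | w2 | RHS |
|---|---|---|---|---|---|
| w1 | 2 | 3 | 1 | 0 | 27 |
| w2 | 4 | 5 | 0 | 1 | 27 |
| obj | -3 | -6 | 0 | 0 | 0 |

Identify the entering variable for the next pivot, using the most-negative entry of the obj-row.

Negative obj-row entries: x: -3, y: -6.
The most negative is -6 in column y, so y enters.

y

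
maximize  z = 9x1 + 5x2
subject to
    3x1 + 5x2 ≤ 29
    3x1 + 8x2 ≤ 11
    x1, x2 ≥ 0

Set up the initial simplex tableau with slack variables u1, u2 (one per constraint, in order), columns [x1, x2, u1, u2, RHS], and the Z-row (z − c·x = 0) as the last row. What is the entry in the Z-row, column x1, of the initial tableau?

-9

The Z-row carries the negated objective coefficients: the x1 entry is -9.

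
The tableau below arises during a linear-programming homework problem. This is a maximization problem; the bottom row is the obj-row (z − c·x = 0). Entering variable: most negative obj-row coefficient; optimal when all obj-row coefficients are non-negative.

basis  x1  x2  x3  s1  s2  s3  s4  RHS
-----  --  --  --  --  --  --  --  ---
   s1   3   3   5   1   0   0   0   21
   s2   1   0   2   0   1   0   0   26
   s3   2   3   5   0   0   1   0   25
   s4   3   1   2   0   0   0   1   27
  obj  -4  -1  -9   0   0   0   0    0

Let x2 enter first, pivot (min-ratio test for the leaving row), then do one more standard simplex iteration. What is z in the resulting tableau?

189/5

Ratio test on column x2 — row 1: 21/3 = 7; row 2: entry 0 ≤ 0; row 3: 25/3 = 25/3; row 4: 27/1 = 27. Minimum is 7 at row 1 (s1 leaves); pivot element 3.
Pivot on row 1; the obj-row RHS becomes 0 − (-1)·7 = 7.
Next entering variable (most negative obj-row entry -22/3): x3.
Ratio test on column x3 — row 1: 7/(5/3) = 21/5; row 2: 26/2 = 13; row 3: entry 0 ≤ 0; row 4: 20/(1/3) = 60. Minimum is 21/5 at row 1 (x2 leaves); pivot element 5/3.
After the second pivot the obj-row RHS is 7 − (-22/3)·(21/5) = 189/5.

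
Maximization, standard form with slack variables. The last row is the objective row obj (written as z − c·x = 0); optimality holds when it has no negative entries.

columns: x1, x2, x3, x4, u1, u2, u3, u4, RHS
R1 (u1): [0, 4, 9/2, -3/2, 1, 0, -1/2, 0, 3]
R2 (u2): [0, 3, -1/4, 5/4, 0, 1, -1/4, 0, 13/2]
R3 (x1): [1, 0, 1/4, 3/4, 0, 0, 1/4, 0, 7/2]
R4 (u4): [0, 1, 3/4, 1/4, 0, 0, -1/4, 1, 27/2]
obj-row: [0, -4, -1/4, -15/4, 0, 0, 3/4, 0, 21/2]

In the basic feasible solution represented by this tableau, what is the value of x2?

0

x2 is not in the basis, so in the current basic feasible solution x2 = 0.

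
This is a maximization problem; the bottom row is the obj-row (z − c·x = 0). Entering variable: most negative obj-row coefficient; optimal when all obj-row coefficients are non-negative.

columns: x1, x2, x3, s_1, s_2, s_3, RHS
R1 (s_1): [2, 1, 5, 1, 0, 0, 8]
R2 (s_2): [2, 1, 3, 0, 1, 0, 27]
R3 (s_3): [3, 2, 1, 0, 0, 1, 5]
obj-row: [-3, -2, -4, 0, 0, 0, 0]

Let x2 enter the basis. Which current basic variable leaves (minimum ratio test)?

Column x2 entries and ratios — s_1: 8/1 = 8; s_2: 27/1 = 27; s_3: 5/2 = 5/2.
Smallest ratio is 5/2 in the row of s_3, so s_3 leaves.

s_3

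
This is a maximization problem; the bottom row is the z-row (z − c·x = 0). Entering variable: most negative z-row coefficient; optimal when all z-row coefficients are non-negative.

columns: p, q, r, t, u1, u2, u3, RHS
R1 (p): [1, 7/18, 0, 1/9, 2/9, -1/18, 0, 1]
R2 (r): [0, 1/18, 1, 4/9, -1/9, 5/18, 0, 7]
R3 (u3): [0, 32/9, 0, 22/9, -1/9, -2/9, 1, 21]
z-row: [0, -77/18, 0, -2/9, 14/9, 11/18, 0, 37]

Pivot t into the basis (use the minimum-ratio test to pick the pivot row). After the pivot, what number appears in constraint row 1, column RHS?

1/22

Ratio test on column t — row 1: 1/(1/9) = 9; row 2: 7/(4/9) = 63/4; row 3: 21/(22/9) = 189/22. Minimum is 189/22 at row 3 (u3 leaves); pivot element 22/9.
Divide row 3 by 22/9; eliminate column t from the other rows.
Row 1 update in column RHS: 1 − (1/9)·(189/22) = 1/22.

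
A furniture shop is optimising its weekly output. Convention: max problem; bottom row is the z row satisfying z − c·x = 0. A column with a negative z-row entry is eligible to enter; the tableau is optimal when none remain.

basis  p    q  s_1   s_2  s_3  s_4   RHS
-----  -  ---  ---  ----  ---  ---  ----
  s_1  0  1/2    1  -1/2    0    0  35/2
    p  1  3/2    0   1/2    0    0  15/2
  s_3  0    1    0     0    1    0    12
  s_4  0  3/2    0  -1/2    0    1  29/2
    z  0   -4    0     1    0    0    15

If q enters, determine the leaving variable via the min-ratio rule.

Column q entries and ratios — s_1: (35/2)/(1/2) = 35; p: (15/2)/(3/2) = 5; s_3: 12/1 = 12; s_4: (29/2)/(3/2) = 29/3.
Smallest ratio is 5 in the row of p, so p leaves.

p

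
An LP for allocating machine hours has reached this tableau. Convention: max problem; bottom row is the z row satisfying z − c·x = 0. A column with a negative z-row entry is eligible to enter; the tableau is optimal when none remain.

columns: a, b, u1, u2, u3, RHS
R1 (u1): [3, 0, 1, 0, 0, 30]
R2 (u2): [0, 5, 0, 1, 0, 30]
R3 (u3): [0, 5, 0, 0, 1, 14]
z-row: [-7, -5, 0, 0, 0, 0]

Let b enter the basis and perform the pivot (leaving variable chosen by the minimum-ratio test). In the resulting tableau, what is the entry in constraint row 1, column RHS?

Ratio test on column b — row 1: entry 0 ≤ 0; row 2: 30/5 = 6; row 3: 14/5 = 14/5. Minimum is 14/5 at row 3 (u3 leaves); pivot element 5.
Divide row 3 by 5; eliminate column b from the other rows.
Row 1 update in column RHS: 30 − 0·(14/5) = 30.

30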